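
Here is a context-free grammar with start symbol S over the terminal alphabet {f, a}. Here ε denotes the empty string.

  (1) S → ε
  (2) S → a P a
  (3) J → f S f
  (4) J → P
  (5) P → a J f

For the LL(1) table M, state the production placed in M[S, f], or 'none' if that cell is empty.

FIRST(S) = {ε, a}
FIRST(P) = {a}
FIRST(J) = {a, f}  (via P)
FOLLOW(S) includes $ since S is the start symbol.
FOLLOW(S): in J→f S f, S is followed by f with FIRST {f}. Thus FOLLOW(S) = {$, f}.
For S → ε: FIRST(ε) = {ε}, so it goes in M[S, t] for t ∈ {}; since ε ∈ FIRST, also for every t ∈ FOLLOW(S) = {$, f}.
For S → a P a: FIRST(a P a) = {a}, so it goes in M[S, t] for t ∈ {a}.

S → ε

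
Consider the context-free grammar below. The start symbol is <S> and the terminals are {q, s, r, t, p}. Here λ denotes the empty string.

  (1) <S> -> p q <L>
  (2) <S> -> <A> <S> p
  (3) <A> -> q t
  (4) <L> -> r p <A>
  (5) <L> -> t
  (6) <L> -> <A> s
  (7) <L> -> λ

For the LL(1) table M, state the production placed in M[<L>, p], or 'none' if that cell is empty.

FIRST(<A>): from <A>->q t we get {q}. So FIRST(<A>) = {q}.
FIRST(<S>): from <S>->p q <L> we get {p}; from <S>-><A> <S> p we get {q}. So FIRST(<S>) = {p, q}.
FIRST(<L>): from <L>->r p <A> we get {r}; from <L>->t we get {t}; from <L>-><A> s we get {q}; from <L>->λ we get {λ}. So FIRST(<L>) = {λ, q, r, t}.
FOLLOW(<S>) includes $ since <S> is the start symbol.
FOLLOW(<S>): in <S>-><A> <S> p, <S> is followed by p with FIRST {p}. Thus FOLLOW(<S>) = {$, p}.
FOLLOW(<L>): in <S>->p q <L>, the suffix after <L> is empty, so FOLLOW(<L>) ⊇ FOLLOW(<S>) = {$, p}. Thus FOLLOW(<L>) = {$, p}.
For <L> -> r p <A>: FIRST(r p <A>) = {r}, so it goes in M[<L>, t] for t ∈ {r}.
For <L> -> t: FIRST(t) = {t}, so it goes in M[<L>, t] for t ∈ {t}.
For <L> -> <A> s: FIRST(<A> s) = {q}, so it goes in M[<L>, t] for t ∈ {q}.
For <L> -> λ: FIRST(λ) = {λ}, so it goes in M[<L>, t] for t ∈ {}; since λ ∈ FIRST, also for every t ∈ FOLLOW(<L>) = {$, p}.

<L> -> λ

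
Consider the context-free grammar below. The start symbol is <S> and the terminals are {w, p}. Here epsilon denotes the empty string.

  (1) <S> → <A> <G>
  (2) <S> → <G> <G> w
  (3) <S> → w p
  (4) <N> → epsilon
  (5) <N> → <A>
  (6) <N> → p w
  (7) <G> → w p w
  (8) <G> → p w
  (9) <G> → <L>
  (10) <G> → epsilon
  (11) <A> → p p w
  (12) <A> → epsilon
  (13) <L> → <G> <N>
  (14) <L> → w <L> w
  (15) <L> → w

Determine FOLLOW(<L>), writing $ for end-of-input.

{$, p, w}

FIRST(<A>) = {epsilon, p}
FIRST(<N>) = {epsilon, p}  (via <A>)
FIRST(<S>) = {epsilon, p, w}  (via <A> <G>, <G> <G> w)
FIRST(<G>) = {epsilon, p, w}  (via <L>)
FIRST(<L>) = {epsilon, p, w}  (via <G> <N>)
FOLLOW(<S>) includes $ since <S> is the start symbol.
FOLLOW(<S>): <S> appears on no right-hand side. Thus FOLLOW(<S>) = {$}.
FOLLOW(<N>): in <L>→<G> <N>, the suffix after <N> is empty, so FOLLOW(<N>) ⊇ FOLLOW(<L>) = {$, p, w}. Thus FOLLOW(<N>) = {$, p, w}.
FOLLOW(<A>): in <S>→<A> <G>, <A> is followed by <G> with FIRST {epsilon, p, w}; in <S>→<A> <G>, the suffix after <A> is nullable, so FOLLOW(<A>) ⊇ FOLLOW(<S>) = {$}; in <N>→<A>, the suffix after <A> is empty, so FOLLOW(<A>) ⊇ FOLLOW(<N>) = {$, p, w}. Thus FOLLOW(<A>) = {$, p, w}.
FOLLOW(<G>): in <S>→<A> <G>, the suffix after <G> is empty, so FOLLOW(<G>) ⊇ FOLLOW(<S>) = {$}; in <S>→<G> <G> w (occurrence 1), <G> is followed by <G> w with FIRST {p, w}; in <S>→<G> <G> w (occurrence 2), <G> is followed by w with FIRST {w}; in <L>→<G> <N>, <G> is followed by <N> with FIRST {epsilon, p}; in <L>→<G> <N>, the suffix after <G> is nullable, so FOLLOW(<G>) ⊇ FOLLOW(<L>) = {$, p, w}. Thus FOLLOW(<G>) = {$, p, w}.
FOLLOW(<L>): in <G>→<L>, the suffix after <L> is empty, so FOLLOW(<L>) ⊇ FOLLOW(<G>) = {$, p, w}; in <L>→w <L> w, <L> is followed by w with FIRST {w}. Thus FOLLOW(<L>) = {$, p, w}.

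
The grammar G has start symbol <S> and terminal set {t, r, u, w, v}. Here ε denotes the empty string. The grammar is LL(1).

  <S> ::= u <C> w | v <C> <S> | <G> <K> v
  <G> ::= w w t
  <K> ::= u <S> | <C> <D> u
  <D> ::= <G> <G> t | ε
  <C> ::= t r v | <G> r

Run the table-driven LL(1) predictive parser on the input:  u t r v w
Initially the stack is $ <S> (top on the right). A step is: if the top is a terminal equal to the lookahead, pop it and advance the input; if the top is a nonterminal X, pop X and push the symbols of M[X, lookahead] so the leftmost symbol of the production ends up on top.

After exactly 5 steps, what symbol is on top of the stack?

step 1: stack=$ <S>  input=u t r v w $  — expand <S> ::= u <C> w
step 2: stack=$ w <C> u  input=u t r v w $  — match u
step 3: stack=$ w <C>  input=t r v w $  — expand <C> ::= t r v
step 4: stack=$ w v r t  input=t r v w $  — match t
step 5: stack=$ w v r  input=r v w $  — match r
Stack after step 5: $ w v (top = v).

v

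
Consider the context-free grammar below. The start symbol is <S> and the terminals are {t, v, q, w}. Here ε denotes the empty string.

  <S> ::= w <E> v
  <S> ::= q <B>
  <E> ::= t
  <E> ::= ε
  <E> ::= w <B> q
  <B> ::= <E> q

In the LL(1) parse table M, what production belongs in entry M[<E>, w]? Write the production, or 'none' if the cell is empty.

FIRST(<S>) = {q, w}
FIRST(<E>) = {ε, t, w}
FIRST(<B>) = {q, t, w}  (via <E> q)
FOLLOW(<S>) includes $ since <S> is the start symbol.
FOLLOW(<E>): in <S>::=w <E> v, <E> is followed by v with FIRST {v}; in <B>::=<E> q, <E> is followed by q with FIRST {q}. Thus FOLLOW(<E>) = {q, v}.
For <E> ::= t: FIRST(t) = {t}, so it goes in M[<E>, t] for t ∈ {t}.
For <E> ::= ε: FIRST(ε) = {ε}, so it goes in M[<E>, t] for t ∈ {}; since ε ∈ FIRST, also for every t ∈ FOLLOW(<E>) = {q, v}.
For <E> ::= w <B> q: FIRST(w <B> q) = {w}, so it goes in M[<E>, t] for t ∈ {w}.

<E> ::= w <B> q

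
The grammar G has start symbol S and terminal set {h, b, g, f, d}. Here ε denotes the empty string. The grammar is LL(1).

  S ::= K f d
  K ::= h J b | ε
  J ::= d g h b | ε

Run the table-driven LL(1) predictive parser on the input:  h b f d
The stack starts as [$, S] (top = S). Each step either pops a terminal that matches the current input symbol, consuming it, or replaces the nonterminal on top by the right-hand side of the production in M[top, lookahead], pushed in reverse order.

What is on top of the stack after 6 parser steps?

     Stack        Input      Action
  1  $ S          h b f d $  expand S ::= K f d
  2  $ d f K      h b f d $  expand K ::= h J b
  3  $ d f b J h  h b f d $  match h
  4  $ d f b J    b f d $    expand J ::= ε
  5  $ d f b      b f d $    match b
  6  $ d f        f d $      match f
Stack after step 6: $ d (top = d).

d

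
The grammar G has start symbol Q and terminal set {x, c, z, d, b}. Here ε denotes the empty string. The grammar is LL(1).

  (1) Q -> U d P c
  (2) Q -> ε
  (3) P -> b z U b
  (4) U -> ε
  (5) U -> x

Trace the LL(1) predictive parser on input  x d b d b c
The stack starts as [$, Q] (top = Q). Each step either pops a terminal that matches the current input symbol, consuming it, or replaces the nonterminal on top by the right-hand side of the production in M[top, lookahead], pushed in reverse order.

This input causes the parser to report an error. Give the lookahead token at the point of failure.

d

step 1: stack=$ Q  input=x d b d b c $  — expand Q -> U d P c
step 2: stack=$ c P d U  input=x d b d b c $  — expand U -> x
step 3: stack=$ c P d x  input=x d b d b c $  — match x
step 4: stack=$ c P d  input=d b d b c $  — match d
step 5: stack=$ c P  input=b d b c $  — expand P -> b z U b
step 6: stack=$ c b U z b  input=b d b c $  — match b
step 7: stack=$ c b U z  input=d b c $  — error: top is terminal z but lookahead is d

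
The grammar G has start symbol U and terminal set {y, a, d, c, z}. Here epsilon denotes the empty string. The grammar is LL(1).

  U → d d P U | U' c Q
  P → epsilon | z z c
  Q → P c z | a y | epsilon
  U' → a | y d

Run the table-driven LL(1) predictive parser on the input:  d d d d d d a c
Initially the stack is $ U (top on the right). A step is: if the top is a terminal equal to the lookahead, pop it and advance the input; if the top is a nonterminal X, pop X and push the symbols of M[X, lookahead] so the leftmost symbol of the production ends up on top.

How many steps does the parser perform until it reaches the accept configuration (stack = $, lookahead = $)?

17

step 1: stack=$ U  input=d d d d d d a c $  — expand U → d d P U
step 2: stack=$ U P d d  input=d d d d d d a c $  — match d
step 3: stack=$ U P d  input=d d d d d a c $  — match d
step 4: stack=$ U P  input=d d d d a c $  — expand P → epsilon
step 5: stack=$ U  input=d d d d a c $  — expand U → d d P U
step 6: stack=$ U P d d  input=d d d d a c $  — match d
step 7: stack=$ U P d  input=d d d a c $  — match d
step 8: stack=$ U P  input=d d a c $  — expand P → epsilon
step 9: stack=$ U  input=d d a c $  — expand U → d d P U
step 10: stack=$ U P d d  input=d d a c $  — match d
step 11: stack=$ U P d  input=d a c $  — match d
step 12: stack=$ U P  input=a c $  — expand P → epsilon
step 13: stack=$ U  input=a c $  — expand U → U' c Q
step 14: stack=$ Q c U'  input=a c $  — expand U' → a
step 15: stack=$ Q c a  input=a c $  — match a
step 16: stack=$ Q c  input=c $  — match c
step 17: stack=$ Q  input=$  — expand Q → epsilon
Accept reached after 17 steps.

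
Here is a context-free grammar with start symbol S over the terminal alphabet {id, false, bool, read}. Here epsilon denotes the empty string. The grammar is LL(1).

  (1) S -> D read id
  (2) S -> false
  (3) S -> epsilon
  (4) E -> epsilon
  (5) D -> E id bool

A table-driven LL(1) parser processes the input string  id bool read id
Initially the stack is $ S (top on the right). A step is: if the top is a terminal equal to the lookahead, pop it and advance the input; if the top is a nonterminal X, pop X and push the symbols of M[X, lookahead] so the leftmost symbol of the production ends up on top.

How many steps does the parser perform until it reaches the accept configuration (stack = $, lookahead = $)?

7

     Stack                Input              Action
  1  $ S                  id bool read id $  expand S -> D read id
  2  $ id read D          id bool read id $  expand D -> E id bool
  3  $ id read bool id E  id bool read id $  expand E -> epsilon
  4  $ id read bool id    id bool read id $  match id
  5  $ id read bool       bool read id $     match bool
  6  $ id read            read id $          match read
  7  $ id                 id $               match id
Accept reached after 7 steps.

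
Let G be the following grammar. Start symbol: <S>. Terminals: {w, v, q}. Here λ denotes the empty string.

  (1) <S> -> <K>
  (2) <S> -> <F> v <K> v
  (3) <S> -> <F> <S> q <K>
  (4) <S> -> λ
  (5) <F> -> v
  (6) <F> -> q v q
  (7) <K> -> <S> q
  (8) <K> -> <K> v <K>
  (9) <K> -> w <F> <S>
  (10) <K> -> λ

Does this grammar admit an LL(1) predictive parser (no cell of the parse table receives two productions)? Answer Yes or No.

FIRST(<S>) = {λ, q, v, w}
FIRST(<F>) = {q, v}
FIRST(<K>) = {λ, q, v, w}
FOLLOW(<S>) = {$, q, v}
FOLLOW(<F>) = {$, q, v, w}
FOLLOW(<K>) = {$, q, v}
Cell M[<K>, q] receives both <K> -> <S> q and <K> -> <K> v <K> and <K> -> λ — the grammar is not LL(1).

No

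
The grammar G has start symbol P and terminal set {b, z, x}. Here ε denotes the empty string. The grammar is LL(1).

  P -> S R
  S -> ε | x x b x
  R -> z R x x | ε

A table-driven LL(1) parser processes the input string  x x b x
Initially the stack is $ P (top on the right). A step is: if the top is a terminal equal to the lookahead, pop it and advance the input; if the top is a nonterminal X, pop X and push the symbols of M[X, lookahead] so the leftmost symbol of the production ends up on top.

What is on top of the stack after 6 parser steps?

R

     Stack        Input      Action
  1  $ P          x x b x $  expand P -> S R
  2  $ R S        x x b x $  expand S -> x x b x
  3  $ R x b x x  x x b x $  match x
  4  $ R x b x    x b x $    match x
  5  $ R x b      b x $      match b
  6  $ R x        x $        match x
Stack after step 6: $ R (top = R).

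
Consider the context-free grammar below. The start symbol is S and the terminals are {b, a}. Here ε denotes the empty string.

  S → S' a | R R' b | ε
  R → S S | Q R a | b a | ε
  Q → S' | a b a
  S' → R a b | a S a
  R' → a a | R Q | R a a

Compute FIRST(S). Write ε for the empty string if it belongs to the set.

FIRST(S): from S→S' a we get {a, b}; from S→R R' b we get {a, b}; from S→ε we get {ε}. So FIRST(S) = {ε, a, b}.
FIRST(R): from R→S S we get {ε, a, b}; from R→Q R a we get {a, b}; from R→b a we get {b}; from R→ε we get {ε}. So FIRST(R) = {ε, a, b}.
FIRST(S'): from S'→R a b we get {a, b}; from S'→a S a we get {a}. So FIRST(S') = {a, b}.
FIRST(Q): from Q→S' we get {a, b}; from Q→a b a we get {a}. So FIRST(Q) = {a, b}.
FIRST(R'): from R'→a a we get {a}; from R'→R Q we get {a, b}; from R'→R a a we get {a, b}. So FIRST(R') = {a, b}.

{ε, a, b}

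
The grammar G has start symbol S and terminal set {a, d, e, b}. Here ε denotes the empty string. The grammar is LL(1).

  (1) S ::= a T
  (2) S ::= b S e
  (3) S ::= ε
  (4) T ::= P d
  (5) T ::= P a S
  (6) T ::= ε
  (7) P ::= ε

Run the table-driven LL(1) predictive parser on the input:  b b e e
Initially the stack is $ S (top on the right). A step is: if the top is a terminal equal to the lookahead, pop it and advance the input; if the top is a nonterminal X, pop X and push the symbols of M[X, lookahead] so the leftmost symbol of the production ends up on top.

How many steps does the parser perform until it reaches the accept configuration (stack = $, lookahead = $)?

step 1: stack=$ S  input=b b e e $  — expand S ::= b S e
step 2: stack=$ e S b  input=b b e e $  — match b
step 3: stack=$ e S  input=b e e $  — expand S ::= b S e
step 4: stack=$ e e S b  input=b e e $  — match b
step 5: stack=$ e e S  input=e e $  — expand S ::= ε
step 6: stack=$ e e  input=e e $  — match e
step 7: stack=$ e  input=e $  — match e
Accept reached after 7 steps.

7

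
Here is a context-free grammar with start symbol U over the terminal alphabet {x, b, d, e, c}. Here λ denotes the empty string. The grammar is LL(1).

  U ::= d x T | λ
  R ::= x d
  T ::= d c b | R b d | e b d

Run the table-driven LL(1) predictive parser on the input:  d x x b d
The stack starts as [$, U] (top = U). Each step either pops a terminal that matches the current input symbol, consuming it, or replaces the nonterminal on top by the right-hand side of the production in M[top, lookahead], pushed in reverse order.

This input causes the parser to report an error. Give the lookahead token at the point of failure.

b

step 1: stack=$ U  input=d x x b d $  — expand U ::= d x T
step 2: stack=$ T x d  input=d x x b d $  — match d
step 3: stack=$ T x  input=x x b d $  — match x
step 4: stack=$ T  input=x b d $  — expand T ::= R b d
step 5: stack=$ d b R  input=x b d $  — expand R ::= x d
step 6: stack=$ d b d x  input=x b d $  — match x
step 7: stack=$ d b d  input=b d $  — error: top is terminal d but lookahead is b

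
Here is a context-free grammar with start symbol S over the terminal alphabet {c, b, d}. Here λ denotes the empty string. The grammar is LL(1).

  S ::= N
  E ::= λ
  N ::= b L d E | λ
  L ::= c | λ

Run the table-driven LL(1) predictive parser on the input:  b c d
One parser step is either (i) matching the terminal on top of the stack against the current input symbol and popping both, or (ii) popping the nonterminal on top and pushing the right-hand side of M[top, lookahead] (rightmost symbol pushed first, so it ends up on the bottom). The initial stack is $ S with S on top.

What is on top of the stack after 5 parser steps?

d

step 1: stack=$ S  input=b c d $  — expand S ::= N
step 2: stack=$ N  input=b c d $  — expand N ::= b L d E
step 3: stack=$ E d L b  input=b c d $  — match b
step 4: stack=$ E d L  input=c d $  — expand L ::= c
step 5: stack=$ E d c  input=c d $  — match c
Stack after step 5: $ E d (top = d).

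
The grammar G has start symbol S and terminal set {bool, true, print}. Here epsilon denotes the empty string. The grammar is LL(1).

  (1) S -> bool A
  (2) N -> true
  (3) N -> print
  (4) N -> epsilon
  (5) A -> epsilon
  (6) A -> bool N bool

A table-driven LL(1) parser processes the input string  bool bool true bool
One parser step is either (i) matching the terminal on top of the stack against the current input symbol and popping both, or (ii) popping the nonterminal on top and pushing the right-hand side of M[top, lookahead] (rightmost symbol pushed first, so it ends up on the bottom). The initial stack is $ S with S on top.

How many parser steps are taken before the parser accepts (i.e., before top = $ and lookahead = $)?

7

     Stack          Input                  Action
  1  $ S            bool bool true bool $  expand S -> bool A
  2  $ A bool       bool bool true bool $  match bool
  3  $ A            bool true bool $       expand A -> bool N bool
  4  $ bool N bool  bool true bool $       match bool
  5  $ bool N       true bool $            expand N -> true
  6  $ bool true    true bool $            match true
  7  $ bool         bool $                 match bool
Accept reached after 7 steps.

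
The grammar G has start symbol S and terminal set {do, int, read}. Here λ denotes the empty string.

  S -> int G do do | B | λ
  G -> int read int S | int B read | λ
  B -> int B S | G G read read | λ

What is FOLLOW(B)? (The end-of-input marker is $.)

FIRST(G) = {λ, int}
FIRST(B) = {λ, int, read}  (via G G read read)
FIRST(S) = {λ, int, read}  (via B)
FOLLOW(S) includes $ since S is the start symbol.
FOLLOW(G): in S->int G do do, G is followed by do do with FIRST {do}; in B->G G read read (occurrence 1), G is followed by G read read with FIRST {int, read}; in B->G G read read (occurrence 2), G is followed by read read with FIRST {read}. Thus FOLLOW(G) = {do, int, read}.
FOLLOW(S): in G->int read int S, the suffix after S is empty, so FOLLOW(S) ⊇ FOLLOW(G) = {do, int, read}; in B->int B S, the suffix after S is empty, so FOLLOW(S) ⊇ FOLLOW(B) = {$, do, int, read}. Thus FOLLOW(S) = {$, do, int, read}.
FOLLOW(B): in S->B, the suffix after B is empty, so FOLLOW(B) ⊇ FOLLOW(S) = {$, do, int, read}; in G->int B read, B is followed by read with FIRST {read}; in B->int B S, B is followed by S with FIRST {λ, int, read}; in B->int B S, the suffix after B is nullable (adds nothing new). Thus FOLLOW(B) = {$, do, int, read}.

{$, do, int, read}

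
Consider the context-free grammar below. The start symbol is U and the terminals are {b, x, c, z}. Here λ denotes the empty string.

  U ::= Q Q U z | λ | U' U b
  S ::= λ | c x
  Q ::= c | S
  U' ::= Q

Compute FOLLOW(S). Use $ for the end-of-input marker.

FIRST(S) = {λ, c}
FIRST(Q) = {λ, c}  (via S)
FIRST(U') = {λ, c}  (via Q)
FIRST(U) = {λ, b, c, z}  (via Q Q U z, U' U b)
FOLLOW(U) includes $ since U is the start symbol.
FOLLOW(U): in U::=Q Q U z, U is followed by z with FIRST {z}; in U::=U' U b, U is followed by b with FIRST {b}. Thus FOLLOW(U) = {$, b, z}.
FOLLOW(U'): in U::=U' U b, U' is followed by U b with FIRST {b, c, z}. Thus FOLLOW(U') = {b, c, z}.
FOLLOW(Q): in U::=Q Q U z (occurrence 1), Q is followed by Q U z with FIRST {b, c, z}; in U::=Q Q U z (occurrence 2), Q is followed by U z with FIRST {b, c, z}; in U'::=Q, the suffix after Q is empty, so FOLLOW(Q) ⊇ FOLLOW(U') = {b, c, z}. Thus FOLLOW(Q) = {b, c, z}.
FOLLOW(S): in Q::=S, the suffix after S is empty, so FOLLOW(S) ⊇ FOLLOW(Q) = {b, c, z}. Thus FOLLOW(S) = {b, c, z}.

{b, c, z}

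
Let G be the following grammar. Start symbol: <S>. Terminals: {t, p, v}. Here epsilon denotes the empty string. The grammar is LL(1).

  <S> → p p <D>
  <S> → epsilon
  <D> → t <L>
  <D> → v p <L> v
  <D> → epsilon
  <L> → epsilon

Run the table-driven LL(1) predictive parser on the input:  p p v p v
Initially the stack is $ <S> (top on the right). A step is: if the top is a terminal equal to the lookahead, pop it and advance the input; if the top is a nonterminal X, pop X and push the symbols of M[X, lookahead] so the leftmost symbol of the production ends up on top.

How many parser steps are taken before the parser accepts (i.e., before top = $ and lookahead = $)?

     Stack        Input        Action
  1  $ <S>        p p v p v $  expand <S> → p p <D>
  2  $ <D> p p    p p v p v $  match p
  3  $ <D> p      p v p v $    match p
  4  $ <D>        v p v $      expand <D> → v p <L> v
  5  $ v <L> p v  v p v $      match v
  6  $ v <L> p    p v $        match p
  7  $ v <L>      v $          expand <L> → epsilon
  8  $ v          v $          match v
Accept reached after 8 steps.

8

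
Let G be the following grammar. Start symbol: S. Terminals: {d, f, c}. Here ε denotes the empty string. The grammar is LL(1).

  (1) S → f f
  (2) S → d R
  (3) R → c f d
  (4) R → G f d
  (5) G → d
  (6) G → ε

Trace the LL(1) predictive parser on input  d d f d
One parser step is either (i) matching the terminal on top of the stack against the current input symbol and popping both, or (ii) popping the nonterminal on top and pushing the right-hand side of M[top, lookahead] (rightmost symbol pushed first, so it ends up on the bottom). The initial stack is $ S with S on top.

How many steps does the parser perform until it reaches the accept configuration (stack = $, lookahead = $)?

7

     Stack    Input      Action
  1  $ S      d d f d $  expand S → d R
  2  $ R d    d d f d $  match d
  3  $ R      d f d $    expand R → G f d
  4  $ d f G  d f d $    expand G → d
  5  $ d f d  d f d $    match d
  6  $ d f    f d $      match f
  7  $ d      d $        match d
Accept reached after 7 steps.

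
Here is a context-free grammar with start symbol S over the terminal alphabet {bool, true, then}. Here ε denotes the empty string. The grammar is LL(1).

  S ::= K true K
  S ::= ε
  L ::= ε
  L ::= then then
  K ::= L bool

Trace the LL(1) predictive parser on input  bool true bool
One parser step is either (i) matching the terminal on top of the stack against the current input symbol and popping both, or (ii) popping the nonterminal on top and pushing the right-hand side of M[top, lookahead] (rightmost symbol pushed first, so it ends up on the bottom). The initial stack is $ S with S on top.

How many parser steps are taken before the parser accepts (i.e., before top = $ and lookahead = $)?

8

     Stack            Input             Action
  1  $ S              bool true bool $  expand S ::= K true K
  2  $ K true K       bool true bool $  expand K ::= L bool
  3  $ K true bool L  bool true bool $  expand L ::= ε
  4  $ K true bool    bool true bool $  match bool
  5  $ K true         true bool $       match true
  6  $ K              bool $            expand K ::= L bool
  7  $ bool L         bool $            expand L ::= ε
  8  $ bool           bool $            match bool
Accept reached after 8 steps.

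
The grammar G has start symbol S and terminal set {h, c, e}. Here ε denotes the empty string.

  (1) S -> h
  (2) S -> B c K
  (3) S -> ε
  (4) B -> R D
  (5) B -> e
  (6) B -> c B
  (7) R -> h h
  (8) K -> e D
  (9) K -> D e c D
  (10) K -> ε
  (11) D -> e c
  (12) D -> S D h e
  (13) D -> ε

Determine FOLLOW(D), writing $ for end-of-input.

{$, c, e, h}

FIRST(R): from R->h h we get {h}. So FIRST(R) = {h}.
FIRST(B): from B->R D we get {h}; from B->e we get {e}; from B->c B we get {c}. So FIRST(B) = {c, e, h}.
FIRST(S): from S->h we get {h}; from S->B c K we get {c, e, h}; from S->ε we get {ε}. So FIRST(S) = {ε, c, e, h}.
FIRST(D): from D->e c we get {e}; from D->S D h e we get {c, e, h}; from D->ε we get {ε}. So FIRST(D) = {ε, c, e, h}.
FIRST(K): from K->e D we get {e}; from K->D e c D we get {c, e, h}; from K->ε we get {ε}. So FIRST(K) = {ε, c, e, h}.
FOLLOW(S) includes $ since S is the start symbol.
FOLLOW(S): in D->S D h e, S is followed by D h e with FIRST {c, e, h}. Thus FOLLOW(S) = {$, c, e, h}.
FOLLOW(B): in S->B c K, B is followed by c K with FIRST {c}; in B->c B, the suffix after B is empty (adds nothing new). Thus FOLLOW(B) = {c}.
FOLLOW(R): in B->R D, R is followed by D with FIRST {ε, c, e, h}; in B->R D, the suffix after R is nullable, so FOLLOW(R) ⊇ FOLLOW(B) = {c}. Thus FOLLOW(R) = {c, e, h}.
FOLLOW(K): in S->B c K, the suffix after K is empty, so FOLLOW(K) ⊇ FOLLOW(S) = {$, c, e, h}. Thus FOLLOW(K) = {$, c, e, h}.
FOLLOW(D): in B->R D, the suffix after D is empty, so FOLLOW(D) ⊇ FOLLOW(B) = {c}; in K->e D, the suffix after D is empty, so FOLLOW(D) ⊇ FOLLOW(K) = {$, c, e, h}; in K->D e c D (occurrence 1), D is followed by e c D with FIRST {e}; in K->D e c D (occurrence 2), the suffix after D is empty, so FOLLOW(D) ⊇ FOLLOW(K) = {$, c, e, h}; in D->S D h e, D is followed by h e with FIRST {h}. Thus FOLLOW(D) = {$, c, e, h}.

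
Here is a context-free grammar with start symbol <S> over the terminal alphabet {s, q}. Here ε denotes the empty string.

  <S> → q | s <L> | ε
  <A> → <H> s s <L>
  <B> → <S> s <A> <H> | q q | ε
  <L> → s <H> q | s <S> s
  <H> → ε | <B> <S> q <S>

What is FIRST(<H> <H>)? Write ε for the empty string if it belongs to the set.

FIRST(<S>) = {ε, q, s}
FIRST(<L>) = {s}
FIRST(<B>) = {ε, q, s}  (via <S> s <A> <H>)
FIRST(<H>) = {ε, q, s}  (via <B> <S> q <S>)
FIRST(<A>) = {q, s}  (via <H> s s <L>)
FIRST(<H> <H>): take FIRST of each symbol in turn, carrying on past any symbol whose FIRST contains ε; result {ε, q, s}.

{ε, q, s}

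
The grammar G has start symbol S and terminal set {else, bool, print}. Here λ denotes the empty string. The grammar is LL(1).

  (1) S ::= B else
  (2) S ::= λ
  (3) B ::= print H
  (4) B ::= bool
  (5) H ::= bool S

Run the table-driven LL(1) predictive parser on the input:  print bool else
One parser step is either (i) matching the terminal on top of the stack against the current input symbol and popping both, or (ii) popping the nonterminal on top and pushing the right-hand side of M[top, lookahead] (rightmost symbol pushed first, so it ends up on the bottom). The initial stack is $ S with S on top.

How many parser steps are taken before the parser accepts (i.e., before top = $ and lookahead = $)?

step 1: stack=$ S  input=print bool else $  — expand S ::= B else
step 2: stack=$ else B  input=print bool else $  — expand B ::= print H
step 3: stack=$ else H print  input=print bool else $  — match print
step 4: stack=$ else H  input=bool else $  — expand H ::= bool S
step 5: stack=$ else S bool  input=bool else $  — match bool
step 6: stack=$ else S  input=else $  — expand S ::= λ
step 7: stack=$ else  input=else $  — match else
Accept reached after 7 steps.

7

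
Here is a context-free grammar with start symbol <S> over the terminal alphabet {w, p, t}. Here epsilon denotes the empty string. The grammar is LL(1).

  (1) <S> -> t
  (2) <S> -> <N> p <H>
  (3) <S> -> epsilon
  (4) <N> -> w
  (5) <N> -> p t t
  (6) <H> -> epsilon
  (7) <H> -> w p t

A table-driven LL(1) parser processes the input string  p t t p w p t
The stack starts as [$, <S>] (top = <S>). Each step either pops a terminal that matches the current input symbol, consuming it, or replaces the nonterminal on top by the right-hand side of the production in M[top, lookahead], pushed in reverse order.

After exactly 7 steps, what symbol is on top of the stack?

step 1: stack=$ <S>  input=p t t p w p t $  — expand <S> -> <N> p <H>
step 2: stack=$ <H> p <N>  input=p t t p w p t $  — expand <N> -> p t t
step 3: stack=$ <H> p t t p  input=p t t p w p t $  — match p
step 4: stack=$ <H> p t t  input=t t p w p t $  — match t
step 5: stack=$ <H> p t  input=t p w p t $  — match t
step 6: stack=$ <H> p  input=p w p t $  — match p
step 7: stack=$ <H>  input=w p t $  — expand <H> -> w p t
Stack after step 7: $ t p w (top = w).

w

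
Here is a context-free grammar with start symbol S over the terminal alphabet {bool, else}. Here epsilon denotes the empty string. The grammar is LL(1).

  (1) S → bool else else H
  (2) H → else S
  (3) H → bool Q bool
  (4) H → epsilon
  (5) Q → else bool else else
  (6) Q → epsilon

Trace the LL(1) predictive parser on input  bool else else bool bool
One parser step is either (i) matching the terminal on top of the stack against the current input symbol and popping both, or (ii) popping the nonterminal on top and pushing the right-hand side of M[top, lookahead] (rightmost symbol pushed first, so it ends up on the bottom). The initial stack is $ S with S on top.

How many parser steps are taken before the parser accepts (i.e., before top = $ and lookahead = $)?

8

     Stack               Input                       Action
  1  $ S                 bool else else bool bool $  expand S → bool else else H
  2  $ H else else bool  bool else else bool bool $  match bool
  3  $ H else else       else else bool bool $       match else
  4  $ H else            else bool bool $            match else
  5  $ H                 bool bool $                 expand H → bool Q bool
  6  $ bool Q bool       bool bool $                 match bool
  7  $ bool Q            bool $                      expand Q → epsilon
  8  $ bool              bool $                      match bool
Accept reached after 8 steps.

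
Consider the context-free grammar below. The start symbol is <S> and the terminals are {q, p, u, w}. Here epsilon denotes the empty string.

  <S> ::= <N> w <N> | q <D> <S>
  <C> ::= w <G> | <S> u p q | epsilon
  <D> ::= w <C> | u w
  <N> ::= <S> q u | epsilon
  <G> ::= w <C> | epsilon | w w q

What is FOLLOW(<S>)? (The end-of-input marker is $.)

FIRST(<D>) = {u, w}
FIRST(<G>) = {epsilon, w}
FIRST(<S>) = {q, w}  (via <N> w <N>)
FIRST(<C>) = {epsilon, q, w}  (via <S> u p q)
FIRST(<N>) = {epsilon, q, w}  (via <S> q u)
FOLLOW(<S>) includes $ since <S> is the start symbol.
FOLLOW(<S>): in <S>::=q <D> <S>, the suffix after <S> is empty (adds nothing new); in <C>::=<S> u p q, <S> is followed by u p q with FIRST {u}; in <N>::=<S> q u, <S> is followed by q u with FIRST {q}. Thus FOLLOW(<S>) = {$, q, u}.
FOLLOW(<D>): in <S>::=q <D> <S>, <D> is followed by <S> with FIRST {q, w}. Thus FOLLOW(<D>) = {q, w}.
FOLLOW(<N>): in <S>::=<N> w <N> (occurrence 1), <N> is followed by w <N> with FIRST {w}; in <S>::=<N> w <N> (occurrence 2), the suffix after <N> is empty, so FOLLOW(<N>) ⊇ FOLLOW(<S>) = {$, q, u}. Thus FOLLOW(<N>) = {$, q, u, w}.
FOLLOW(<C>): in <D>::=w <C>, the suffix after <C> is empty, so FOLLOW(<C>) ⊇ FOLLOW(<D>) = {q, w}; in <G>::=w <C>, the suffix after <C> is empty, so FOLLOW(<C>) ⊇ FOLLOW(<G>) = {q, w}. Thus FOLLOW(<C>) = {q, w}.
FOLLOW(<G>): in <C>::=w <G>, the suffix after <G> is empty, so FOLLOW(<G>) ⊇ FOLLOW(<C>) = {q, w}. Thus FOLLOW(<G>) = {q, w}.

{$, q, u}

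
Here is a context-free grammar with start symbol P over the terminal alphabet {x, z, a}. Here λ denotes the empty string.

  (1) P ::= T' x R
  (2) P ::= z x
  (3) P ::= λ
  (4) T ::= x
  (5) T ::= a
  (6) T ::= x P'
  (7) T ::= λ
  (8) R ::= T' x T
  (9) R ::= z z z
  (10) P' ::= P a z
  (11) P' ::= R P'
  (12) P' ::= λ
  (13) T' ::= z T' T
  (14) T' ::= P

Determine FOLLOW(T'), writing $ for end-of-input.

{a, x}

FIRST(T): from T::=x we get {x}; from T::=a we get {a}; from T::=x P' we get {x}; from T::=λ we get {λ}. So FIRST(T) = {λ, a, x}.
FIRST(P): from P::=T' x R we get {x, z}; from P::=z x we get {z}; from P::=λ we get {λ}. So FIRST(P) = {λ, x, z}.
FIRST(T'): from T'::=z T' T we get {z}; from T'::=P we get {λ, x, z}. So FIRST(T') = {λ, x, z}.
FIRST(R): from R::=T' x T we get {x, z}; from R::=z z z we get {z}. So FIRST(R) = {x, z}.
FIRST(P'): from P'::=P a z we get {a, x, z}; from P'::=R P' we get {x, z}; from P'::=λ we get {λ}. So FIRST(P') = {λ, a, x, z}.
FOLLOW(P) includes $ since P is the start symbol.
FOLLOW(T'): in P::=T' x R, T' is followed by x R with FIRST {x}; in R::=T' x T, T' is followed by x T with FIRST {x}; in T'::=z T' T, T' is followed by T with FIRST {λ, a, x}; in T'::=z T' T, the suffix after T' is nullable (adds nothing new). Thus FOLLOW(T') = {a, x}.
FOLLOW(P): in P'::=P a z, P is followed by a z with FIRST {a}; in T'::=P, the suffix after P is empty, so FOLLOW(P) ⊇ FOLLOW(T') = {a, x}. Thus FOLLOW(P) = {$, a, x}.
FOLLOW(T): in R::=T' x T, the suffix after T is empty, so FOLLOW(T) ⊇ FOLLOW(R) = {$, a, x, z}; in T'::=z T' T, the suffix after T is empty, so FOLLOW(T) ⊇ FOLLOW(T') = {a, x}. Thus FOLLOW(T) = {$, a, x, z}.
FOLLOW(P'): in T::=x P', the suffix after P' is empty, so FOLLOW(P') ⊇ FOLLOW(T) = {$, a, x, z}; in P'::=R P', the suffix after P' is empty (adds nothing new). Thus FOLLOW(P') = {$, a, x, z}.
FOLLOW(R): in P::=T' x R, the suffix after R is empty, so FOLLOW(R) ⊇ FOLLOW(P) = {$, a, x}; in P'::=R P', R is followed by P' with FIRST {λ, a, x, z}; in P'::=R P', the suffix after R is nullable, so FOLLOW(R) ⊇ FOLLOW(P') = {$, a, x, z}. Thus FOLLOW(R) = {$, a, x, z}.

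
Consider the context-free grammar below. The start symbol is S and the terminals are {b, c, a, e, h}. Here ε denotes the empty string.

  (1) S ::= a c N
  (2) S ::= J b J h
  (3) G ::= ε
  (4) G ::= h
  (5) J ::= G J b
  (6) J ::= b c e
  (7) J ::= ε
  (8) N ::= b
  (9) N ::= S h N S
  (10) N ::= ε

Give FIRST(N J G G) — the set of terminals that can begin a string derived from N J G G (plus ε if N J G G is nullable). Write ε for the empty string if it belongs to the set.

FIRST(G): from G::=ε we get {ε}; from G::=h we get {h}. So FIRST(G) = {ε, h}.
FIRST(J): from J::=G J b we get {b, h}; from J::=b c e we get {b}; from J::=ε we get {ε}. So FIRST(J) = {ε, b, h}.
FIRST(S): from S::=a c N we get {a}; from S::=J b J h we get {b, h}. So FIRST(S) = {a, b, h}.
FIRST(N): from N::=b we get {b}; from N::=S h N S we get {a, b, h}; from N::=ε we get {ε}. So FIRST(N) = {ε, a, b, h}.
FIRST(N J G G): take FIRST of each symbol in turn, carrying on past any symbol whose FIRST contains ε; result {ε, a, b, h}.

{ε, a, b, h}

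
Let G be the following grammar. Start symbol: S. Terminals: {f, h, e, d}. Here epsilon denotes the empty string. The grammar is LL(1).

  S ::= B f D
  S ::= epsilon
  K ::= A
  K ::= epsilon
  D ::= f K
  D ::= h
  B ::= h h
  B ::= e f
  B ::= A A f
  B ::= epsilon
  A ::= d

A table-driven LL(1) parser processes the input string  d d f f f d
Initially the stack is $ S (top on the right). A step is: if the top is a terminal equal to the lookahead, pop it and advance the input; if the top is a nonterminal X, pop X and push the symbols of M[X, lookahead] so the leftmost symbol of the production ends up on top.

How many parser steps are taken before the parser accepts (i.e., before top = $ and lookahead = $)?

step 1: stack=$ S  input=d d f f f d $  — expand S ::= B f D
step 2: stack=$ D f B  input=d d f f f d $  — expand B ::= A A f
step 3: stack=$ D f f A A  input=d d f f f d $  — expand A ::= d
step 4: stack=$ D f f A d  input=d d f f f d $  — match d
step 5: stack=$ D f f A  input=d f f f d $  — expand A ::= d
step 6: stack=$ D f f d  input=d f f f d $  — match d
step 7: stack=$ D f f  input=f f f d $  — match f
step 8: stack=$ D f  input=f f d $  — match f
step 9: stack=$ D  input=f d $  — expand D ::= f K
step 10: stack=$ K f  input=f d $  — match f
step 11: stack=$ K  input=d $  — expand K ::= A
step 12: stack=$ A  input=d $  — expand A ::= d
step 13: stack=$ d  input=d $  — match d
Accept reached after 13 steps.

13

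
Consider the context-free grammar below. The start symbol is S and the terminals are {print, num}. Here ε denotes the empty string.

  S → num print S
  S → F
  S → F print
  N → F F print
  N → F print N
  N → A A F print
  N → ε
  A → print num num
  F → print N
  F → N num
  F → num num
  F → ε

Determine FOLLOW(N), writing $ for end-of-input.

FIRST(A): from A→print num num we get {print}. So FIRST(A) = {print}.
FIRST(S): from S→num print S we get {num}; from S→F we get {ε, num, print}; from S→F print we get {num, print}. So FIRST(S) = {ε, num, print}.
FIRST(N): from N→F F print we get {num, print}; from N→F print N we get {num, print}; from N→A A F print we get {print}; from N→ε we get {ε}. So FIRST(N) = {ε, num, print}.
FIRST(F): from F→print N we get {print}; from F→N num we get {num, print}; from F→num num we get {num}; from F→ε we get {ε}. So FIRST(F) = {ε, num, print}.
FOLLOW(S) includes $ since S is the start symbol.
FOLLOW(S): in S→num print S, the suffix after S is empty (adds nothing new). Thus FOLLOW(S) = {$}.
FOLLOW(A): in N→A A F print (occurrence 1), A is followed by A F print with FIRST {print}; in N→A A F print (occurrence 2), A is followed by F print with FIRST {num, print}. Thus FOLLOW(A) = {num, print}.
FOLLOW(F): in S→F, the suffix after F is empty, so FOLLOW(F) ⊇ FOLLOW(S) = {$}; in S→F print, F is followed by print with FIRST {print}; in N→F F print (occurrence 1), F is followed by F print with FIRST {num, print}; in N→F F print (occurrence 2), F is followed by print with FIRST {print}; in N→F print N, F is followed by print N with FIRST {print}; in N→A A F print, F is followed by print with FIRST {print}. Thus FOLLOW(F) = {$, num, print}.
FOLLOW(N): in N→F print N, the suffix after N is empty (adds nothing new); in F→print N, the suffix after N is empty, so FOLLOW(N) ⊇ FOLLOW(F) = {$, num, print}; in F→N num, N is followed by num with FIRST {num}. Thus FOLLOW(N) = {$, num, print}.

{$, num, print}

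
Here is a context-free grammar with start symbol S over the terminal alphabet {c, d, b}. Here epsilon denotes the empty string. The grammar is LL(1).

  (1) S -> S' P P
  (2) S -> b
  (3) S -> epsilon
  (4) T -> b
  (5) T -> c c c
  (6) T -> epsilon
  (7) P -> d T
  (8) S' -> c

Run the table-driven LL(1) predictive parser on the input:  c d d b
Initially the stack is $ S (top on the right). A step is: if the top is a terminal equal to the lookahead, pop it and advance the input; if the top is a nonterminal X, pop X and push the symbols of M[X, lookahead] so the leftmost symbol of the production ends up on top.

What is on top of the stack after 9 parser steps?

b

step 1: stack=$ S  input=c d d b $  — expand S -> S' P P
step 2: stack=$ P P S'  input=c d d b $  — expand S' -> c
step 3: stack=$ P P c  input=c d d b $  — match c
step 4: stack=$ P P  input=d d b $  — expand P -> d T
step 5: stack=$ P T d  input=d d b $  — match d
step 6: stack=$ P T  input=d b $  — expand T -> epsilon
step 7: stack=$ P  input=d b $  — expand P -> d T
step 8: stack=$ T d  input=d b $  — match d
step 9: stack=$ T  input=b $  — expand T -> b
Stack after step 9: $ b (top = b).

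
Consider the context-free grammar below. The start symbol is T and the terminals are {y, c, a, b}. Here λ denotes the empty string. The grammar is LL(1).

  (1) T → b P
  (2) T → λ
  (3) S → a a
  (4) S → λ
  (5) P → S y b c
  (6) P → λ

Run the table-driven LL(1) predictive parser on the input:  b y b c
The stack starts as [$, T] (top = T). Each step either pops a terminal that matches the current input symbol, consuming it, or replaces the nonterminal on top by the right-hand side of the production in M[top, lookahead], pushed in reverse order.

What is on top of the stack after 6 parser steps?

c

     Stack      Input      Action
  1  $ T        b y b c $  expand T → b P
  2  $ P b      b y b c $  match b
  3  $ P        y b c $    expand P → S y b c
  4  $ c b y S  y b c $    expand S → λ
  5  $ c b y    y b c $    match y
  6  $ c b      b c $      match b
Stack after step 6: $ c (top = c).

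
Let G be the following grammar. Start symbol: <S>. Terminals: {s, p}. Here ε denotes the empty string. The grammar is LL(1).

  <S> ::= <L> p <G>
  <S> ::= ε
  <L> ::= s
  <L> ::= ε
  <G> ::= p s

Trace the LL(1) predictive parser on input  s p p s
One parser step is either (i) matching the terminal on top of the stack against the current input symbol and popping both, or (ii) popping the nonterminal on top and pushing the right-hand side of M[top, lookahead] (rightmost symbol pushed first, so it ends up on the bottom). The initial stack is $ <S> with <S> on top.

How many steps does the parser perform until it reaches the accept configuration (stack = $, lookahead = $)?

7

step 1: stack=$ <S>  input=s p p s $  — expand <S> ::= <L> p <G>
step 2: stack=$ <G> p <L>  input=s p p s $  — expand <L> ::= s
step 3: stack=$ <G> p s  input=s p p s $  — match s
step 4: stack=$ <G> p  input=p p s $  — match p
step 5: stack=$ <G>  input=p s $  — expand <G> ::= p s
step 6: stack=$ s p  input=p s $  — match p
step 7: stack=$ s  input=s $  — match s
Accept reached after 7 steps.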